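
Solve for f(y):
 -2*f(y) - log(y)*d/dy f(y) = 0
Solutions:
 f(y) = C1*exp(-2*li(y))


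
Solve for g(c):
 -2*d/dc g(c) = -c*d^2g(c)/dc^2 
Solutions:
 g(c) = C1 + C2*c^3


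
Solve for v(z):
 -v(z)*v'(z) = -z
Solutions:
 v(z) = -sqrt(C1 + z^2)
 v(z) = sqrt(C1 + z^2)


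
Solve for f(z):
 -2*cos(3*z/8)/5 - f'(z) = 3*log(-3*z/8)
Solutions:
 f(z) = C1 - 3*z*log(-z) - 3*z*log(3) + 3*z + 9*z*log(2) - 16*sin(3*z/8)/15


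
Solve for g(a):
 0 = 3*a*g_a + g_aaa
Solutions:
 g(a) = C1 + Integral(C2*airyai(-3^(1/3)*a) + C3*airybi(-3^(1/3)*a), a)


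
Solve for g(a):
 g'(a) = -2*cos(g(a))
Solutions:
 g(a) = pi - asin((C1 + exp(4*a))/(C1 - exp(4*a)))
 g(a) = asin((C1 + exp(4*a))/(C1 - exp(4*a)))


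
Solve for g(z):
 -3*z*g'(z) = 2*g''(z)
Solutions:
 g(z) = C1 + C2*erf(sqrt(3)*z/2)


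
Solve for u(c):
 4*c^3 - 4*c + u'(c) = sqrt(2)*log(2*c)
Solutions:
 u(c) = C1 - c^4 + 2*c^2 + sqrt(2)*c*log(c) - sqrt(2)*c + sqrt(2)*c*log(2)


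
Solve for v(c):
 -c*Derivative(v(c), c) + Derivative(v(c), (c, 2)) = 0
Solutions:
 v(c) = C1 + C2*erfi(sqrt(2)*c/2)


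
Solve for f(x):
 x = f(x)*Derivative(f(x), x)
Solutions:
 f(x) = -sqrt(C1 + x^2)
 f(x) = sqrt(C1 + x^2)


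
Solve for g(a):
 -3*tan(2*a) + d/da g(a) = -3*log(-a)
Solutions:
 g(a) = C1 - 3*a*log(-a) + 3*a - 3*log(cos(2*a))/2


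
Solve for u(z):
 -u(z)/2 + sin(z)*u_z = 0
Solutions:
 u(z) = C1*(cos(z) - 1)^(1/4)/(cos(z) + 1)^(1/4)


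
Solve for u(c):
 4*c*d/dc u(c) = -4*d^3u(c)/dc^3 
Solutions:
 u(c) = C1 + Integral(C2*airyai(-c) + C3*airybi(-c), c)


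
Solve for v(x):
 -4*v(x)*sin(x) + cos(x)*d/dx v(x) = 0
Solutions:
 v(x) = C1/cos(x)^4


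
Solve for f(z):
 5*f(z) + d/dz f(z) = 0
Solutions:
 f(z) = C1*exp(-5*z)


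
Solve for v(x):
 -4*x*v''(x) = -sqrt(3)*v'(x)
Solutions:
 v(x) = C1 + C2*x^(sqrt(3)/4 + 1)


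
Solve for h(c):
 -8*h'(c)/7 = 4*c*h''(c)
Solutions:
 h(c) = C1 + C2*c^(5/7)


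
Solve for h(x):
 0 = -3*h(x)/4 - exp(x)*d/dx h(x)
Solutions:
 h(x) = C1*exp(3*exp(-x)/4)


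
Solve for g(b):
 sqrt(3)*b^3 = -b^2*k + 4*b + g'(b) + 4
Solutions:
 g(b) = C1 + sqrt(3)*b^4/4 + b^3*k/3 - 2*b^2 - 4*b


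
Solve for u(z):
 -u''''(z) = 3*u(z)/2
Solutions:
 u(z) = (C1*sin(6^(1/4)*z/2) + C2*cos(6^(1/4)*z/2))*exp(-6^(1/4)*z/2) + (C3*sin(6^(1/4)*z/2) + C4*cos(6^(1/4)*z/2))*exp(6^(1/4)*z/2)


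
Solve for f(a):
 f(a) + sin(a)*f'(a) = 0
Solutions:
 f(a) = C1*sqrt(cos(a) + 1)/sqrt(cos(a) - 1)


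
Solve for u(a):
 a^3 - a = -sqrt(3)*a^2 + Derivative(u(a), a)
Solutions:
 u(a) = C1 + a^4/4 + sqrt(3)*a^3/3 - a^2/2


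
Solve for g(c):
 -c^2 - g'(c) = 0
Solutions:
 g(c) = C1 - c^3/3


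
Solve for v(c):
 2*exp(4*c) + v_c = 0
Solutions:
 v(c) = C1 - exp(4*c)/2


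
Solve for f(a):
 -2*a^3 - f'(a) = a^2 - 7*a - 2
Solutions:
 f(a) = C1 - a^4/2 - a^3/3 + 7*a^2/2 + 2*a


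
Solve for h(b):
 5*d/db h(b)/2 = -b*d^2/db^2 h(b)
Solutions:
 h(b) = C1 + C2/b^(3/2)


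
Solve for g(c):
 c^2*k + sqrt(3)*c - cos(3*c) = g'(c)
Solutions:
 g(c) = C1 + c^3*k/3 + sqrt(3)*c^2/2 - sin(3*c)/3


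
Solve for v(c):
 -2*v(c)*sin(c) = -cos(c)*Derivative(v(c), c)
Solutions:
 v(c) = C1/cos(c)^2


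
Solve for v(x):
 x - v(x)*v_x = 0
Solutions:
 v(x) = -sqrt(C1 + x^2)
 v(x) = sqrt(C1 + x^2)


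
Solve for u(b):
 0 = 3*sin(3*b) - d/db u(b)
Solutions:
 u(b) = C1 - cos(3*b)


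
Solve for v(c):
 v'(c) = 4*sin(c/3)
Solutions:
 v(c) = C1 - 12*cos(c/3)


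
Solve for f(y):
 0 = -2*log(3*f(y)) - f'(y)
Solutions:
 Integral(1/(log(_y) + log(3)), (_y, f(y)))/2 = C1 - y


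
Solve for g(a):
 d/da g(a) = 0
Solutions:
 g(a) = C1


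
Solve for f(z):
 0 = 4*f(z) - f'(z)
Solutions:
 f(z) = C1*exp(4*z)


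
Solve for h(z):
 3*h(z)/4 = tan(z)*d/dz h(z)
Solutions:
 h(z) = C1*sin(z)^(3/4)


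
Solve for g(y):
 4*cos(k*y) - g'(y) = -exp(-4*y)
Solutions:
 g(y) = C1 - exp(-4*y)/4 + 4*sin(k*y)/k


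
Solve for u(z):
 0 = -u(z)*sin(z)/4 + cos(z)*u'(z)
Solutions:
 u(z) = C1/cos(z)^(1/4)


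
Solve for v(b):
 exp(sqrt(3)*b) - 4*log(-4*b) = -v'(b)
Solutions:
 v(b) = C1 + 4*b*log(-b) + 4*b*(-1 + 2*log(2)) - sqrt(3)*exp(sqrt(3)*b)/3


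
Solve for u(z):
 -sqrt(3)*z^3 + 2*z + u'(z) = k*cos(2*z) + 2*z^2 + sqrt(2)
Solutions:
 u(z) = C1 + k*sin(2*z)/2 + sqrt(3)*z^4/4 + 2*z^3/3 - z^2 + sqrt(2)*z


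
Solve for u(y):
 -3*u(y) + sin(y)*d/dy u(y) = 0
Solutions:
 u(y) = C1*(cos(y) - 1)^(3/2)/(cos(y) + 1)^(3/2)


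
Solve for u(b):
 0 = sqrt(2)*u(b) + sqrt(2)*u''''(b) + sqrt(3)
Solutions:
 u(b) = (C1*sin(sqrt(2)*b/2) + C2*cos(sqrt(2)*b/2))*exp(-sqrt(2)*b/2) + (C3*sin(sqrt(2)*b/2) + C4*cos(sqrt(2)*b/2))*exp(sqrt(2)*b/2) - sqrt(6)/2


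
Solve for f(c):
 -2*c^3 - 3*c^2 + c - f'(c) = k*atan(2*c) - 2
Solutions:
 f(c) = C1 - c^4/2 - c^3 + c^2/2 + 2*c - k*(c*atan(2*c) - log(4*c^2 + 1)/4)


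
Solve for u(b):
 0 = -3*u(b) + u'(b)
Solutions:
 u(b) = C1*exp(3*b)


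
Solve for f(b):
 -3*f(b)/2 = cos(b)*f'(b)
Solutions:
 f(b) = C1*(sin(b) - 1)^(3/4)/(sin(b) + 1)^(3/4)


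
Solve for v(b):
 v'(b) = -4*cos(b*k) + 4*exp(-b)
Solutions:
 v(b) = C1 - 4*exp(-b) - 4*sin(b*k)/k


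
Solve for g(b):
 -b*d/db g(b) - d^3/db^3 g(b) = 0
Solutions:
 g(b) = C1 + Integral(C2*airyai(-b) + C3*airybi(-b), b)


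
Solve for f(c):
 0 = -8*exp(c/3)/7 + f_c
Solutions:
 f(c) = C1 + 24*exp(c/3)/7


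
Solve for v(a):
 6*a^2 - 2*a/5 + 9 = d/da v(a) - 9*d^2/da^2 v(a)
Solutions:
 v(a) = C1 + C2*exp(a/9) + 2*a^3 + 269*a^2/5 + 4887*a/5


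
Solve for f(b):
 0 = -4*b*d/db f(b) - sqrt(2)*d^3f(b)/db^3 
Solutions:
 f(b) = C1 + Integral(C2*airyai(-sqrt(2)*b) + C3*airybi(-sqrt(2)*b), b)


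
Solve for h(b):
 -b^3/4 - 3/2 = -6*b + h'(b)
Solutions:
 h(b) = C1 - b^4/16 + 3*b^2 - 3*b/2


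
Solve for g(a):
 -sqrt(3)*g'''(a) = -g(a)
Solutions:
 g(a) = C3*exp(3^(5/6)*a/3) + (C1*sin(3^(1/3)*a/2) + C2*cos(3^(1/3)*a/2))*exp(-3^(5/6)*a/6)


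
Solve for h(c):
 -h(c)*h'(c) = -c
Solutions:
 h(c) = -sqrt(C1 + c^2)
 h(c) = sqrt(C1 + c^2)


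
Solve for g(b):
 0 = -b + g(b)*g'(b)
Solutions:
 g(b) = -sqrt(C1 + b^2)
 g(b) = sqrt(C1 + b^2)


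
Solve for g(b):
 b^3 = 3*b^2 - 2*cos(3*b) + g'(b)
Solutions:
 g(b) = C1 + b^4/4 - b^3 + 2*sin(3*b)/3


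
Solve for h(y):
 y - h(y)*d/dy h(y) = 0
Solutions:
 h(y) = -sqrt(C1 + y^2)
 h(y) = sqrt(C1 + y^2)


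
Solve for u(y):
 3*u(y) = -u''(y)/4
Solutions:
 u(y) = C1*sin(2*sqrt(3)*y) + C2*cos(2*sqrt(3)*y)


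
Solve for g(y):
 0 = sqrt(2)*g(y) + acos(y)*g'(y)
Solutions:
 g(y) = C1*exp(-sqrt(2)*Integral(1/acos(y), y))


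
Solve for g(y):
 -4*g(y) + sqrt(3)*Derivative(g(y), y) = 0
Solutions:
 g(y) = C1*exp(4*sqrt(3)*y/3)


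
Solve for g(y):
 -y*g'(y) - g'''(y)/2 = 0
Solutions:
 g(y) = C1 + Integral(C2*airyai(-2^(1/3)*y) + C3*airybi(-2^(1/3)*y), y)


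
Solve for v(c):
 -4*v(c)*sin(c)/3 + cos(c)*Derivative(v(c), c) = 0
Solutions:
 v(c) = C1/cos(c)^(4/3)


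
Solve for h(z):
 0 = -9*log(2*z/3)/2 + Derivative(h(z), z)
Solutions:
 h(z) = C1 + 9*z*log(z)/2 - 9*z*log(3)/2 - 9*z/2 + 9*z*log(2)/2


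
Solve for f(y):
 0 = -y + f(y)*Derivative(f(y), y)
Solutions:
 f(y) = -sqrt(C1 + y^2)
 f(y) = sqrt(C1 + y^2)


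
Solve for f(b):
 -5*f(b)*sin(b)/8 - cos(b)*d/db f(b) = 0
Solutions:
 f(b) = C1*cos(b)^(5/8)


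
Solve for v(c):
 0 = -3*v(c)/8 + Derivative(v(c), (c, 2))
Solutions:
 v(c) = C1*exp(-sqrt(6)*c/4) + C2*exp(sqrt(6)*c/4)


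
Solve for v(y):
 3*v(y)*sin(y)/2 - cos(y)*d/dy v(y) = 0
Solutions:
 v(y) = C1/cos(y)^(3/2)


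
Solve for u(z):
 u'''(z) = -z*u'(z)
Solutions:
 u(z) = C1 + Integral(C2*airyai(-z) + C3*airybi(-z), z)


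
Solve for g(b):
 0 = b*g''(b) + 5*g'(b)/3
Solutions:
 g(b) = C1 + C2/b^(2/3)


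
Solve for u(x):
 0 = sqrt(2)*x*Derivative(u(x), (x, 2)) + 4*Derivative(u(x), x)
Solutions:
 u(x) = C1 + C2*x^(1 - 2*sqrt(2))


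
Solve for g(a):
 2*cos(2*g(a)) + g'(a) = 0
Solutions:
 g(a) = -asin((C1 + exp(8*a))/(C1 - exp(8*a)))/2 + pi/2
 g(a) = asin((C1 + exp(8*a))/(C1 - exp(8*a)))/2


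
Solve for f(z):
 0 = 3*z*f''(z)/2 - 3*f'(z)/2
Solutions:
 f(z) = C1 + C2*z^2


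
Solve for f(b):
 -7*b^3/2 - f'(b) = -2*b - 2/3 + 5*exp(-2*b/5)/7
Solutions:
 f(b) = C1 - 7*b^4/8 + b^2 + 2*b/3 + 25*exp(-2*b/5)/14


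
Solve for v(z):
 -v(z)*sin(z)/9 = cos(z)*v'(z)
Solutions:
 v(z) = C1*cos(z)^(1/9)


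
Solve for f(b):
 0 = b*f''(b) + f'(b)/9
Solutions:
 f(b) = C1 + C2*b^(8/9)


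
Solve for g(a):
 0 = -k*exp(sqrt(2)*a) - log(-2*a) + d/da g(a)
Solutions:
 g(a) = C1 + a*log(-a) + a*(-1 + log(2)) + sqrt(2)*k*exp(sqrt(2)*a)/2


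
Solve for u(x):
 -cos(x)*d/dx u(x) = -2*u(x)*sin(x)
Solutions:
 u(x) = C1/cos(x)^2


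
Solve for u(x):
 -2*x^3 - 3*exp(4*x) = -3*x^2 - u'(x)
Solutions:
 u(x) = C1 + x^4/2 - x^3 + 3*exp(4*x)/4


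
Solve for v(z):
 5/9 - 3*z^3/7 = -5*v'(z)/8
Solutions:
 v(z) = C1 + 6*z^4/35 - 8*z/9


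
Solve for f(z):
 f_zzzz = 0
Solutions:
 f(z) = C1 + C2*z + C3*z^2 + C4*z^3


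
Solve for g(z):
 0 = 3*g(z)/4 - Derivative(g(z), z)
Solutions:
 g(z) = C1*exp(3*z/4)


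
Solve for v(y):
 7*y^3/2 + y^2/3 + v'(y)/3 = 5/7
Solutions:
 v(y) = C1 - 21*y^4/8 - y^3/3 + 15*y/7


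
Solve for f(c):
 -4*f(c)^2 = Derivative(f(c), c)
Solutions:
 f(c) = 1/(C1 + 4*c)


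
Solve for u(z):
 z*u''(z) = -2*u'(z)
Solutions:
 u(z) = C1 + C2/z


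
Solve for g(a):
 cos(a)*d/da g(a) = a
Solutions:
 g(a) = C1 + Integral(a/cos(a), a)


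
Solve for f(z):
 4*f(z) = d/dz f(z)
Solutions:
 f(z) = C1*exp(4*z)


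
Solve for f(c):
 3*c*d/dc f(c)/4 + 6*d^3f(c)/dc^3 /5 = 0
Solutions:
 f(c) = C1 + Integral(C2*airyai(-5^(1/3)*c/2) + C3*airybi(-5^(1/3)*c/2), c)


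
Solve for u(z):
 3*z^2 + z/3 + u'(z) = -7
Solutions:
 u(z) = C1 - z^3 - z^2/6 - 7*z


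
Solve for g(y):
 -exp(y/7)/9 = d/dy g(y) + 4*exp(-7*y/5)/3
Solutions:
 g(y) = C1 - 7*exp(y/7)/9 + 20*exp(-7*y/5)/21


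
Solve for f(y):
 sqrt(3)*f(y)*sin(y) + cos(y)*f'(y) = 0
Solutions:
 f(y) = C1*cos(y)^(sqrt(3))


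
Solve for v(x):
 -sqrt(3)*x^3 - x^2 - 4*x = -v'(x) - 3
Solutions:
 v(x) = C1 + sqrt(3)*x^4/4 + x^3/3 + 2*x^2 - 3*x


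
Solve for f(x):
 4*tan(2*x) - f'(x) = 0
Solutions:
 f(x) = C1 - 2*log(cos(2*x))


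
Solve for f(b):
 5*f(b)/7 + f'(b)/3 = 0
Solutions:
 f(b) = C1*exp(-15*b/7)


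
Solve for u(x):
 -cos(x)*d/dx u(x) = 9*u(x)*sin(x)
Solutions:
 u(x) = C1*cos(x)^9


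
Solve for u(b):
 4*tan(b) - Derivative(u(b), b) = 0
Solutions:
 u(b) = C1 - 4*log(cos(b))


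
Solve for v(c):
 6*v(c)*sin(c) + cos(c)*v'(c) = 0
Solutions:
 v(c) = C1*cos(c)^6


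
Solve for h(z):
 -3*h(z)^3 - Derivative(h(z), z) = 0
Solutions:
 h(z) = -sqrt(2)*sqrt(-1/(C1 - 3*z))/2
 h(z) = sqrt(2)*sqrt(-1/(C1 - 3*z))/2


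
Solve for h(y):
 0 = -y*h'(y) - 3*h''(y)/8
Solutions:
 h(y) = C1 + C2*erf(2*sqrt(3)*y/3)


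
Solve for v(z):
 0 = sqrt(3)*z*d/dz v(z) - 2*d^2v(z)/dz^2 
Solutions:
 v(z) = C1 + C2*erfi(3^(1/4)*z/2)


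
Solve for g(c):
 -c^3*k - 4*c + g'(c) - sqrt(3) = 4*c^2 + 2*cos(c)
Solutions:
 g(c) = C1 + c^4*k/4 + 4*c^3/3 + 2*c^2 + sqrt(3)*c + 2*sin(c)


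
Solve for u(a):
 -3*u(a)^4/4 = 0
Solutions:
 u(a) = 0


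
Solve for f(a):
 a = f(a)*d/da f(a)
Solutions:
 f(a) = -sqrt(C1 + a^2)
 f(a) = sqrt(C1 + a^2)


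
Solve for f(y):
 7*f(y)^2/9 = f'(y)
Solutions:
 f(y) = -9/(C1 + 7*y)


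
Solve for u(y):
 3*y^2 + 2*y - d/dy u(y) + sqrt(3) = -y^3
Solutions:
 u(y) = C1 + y^4/4 + y^3 + y^2 + sqrt(3)*y


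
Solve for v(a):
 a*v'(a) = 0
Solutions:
 v(a) = C1


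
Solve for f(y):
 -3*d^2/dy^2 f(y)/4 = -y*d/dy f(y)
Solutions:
 f(y) = C1 + C2*erfi(sqrt(6)*y/3)


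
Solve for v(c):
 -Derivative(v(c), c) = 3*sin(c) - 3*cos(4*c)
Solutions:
 v(c) = C1 + 3*sin(4*c)/4 + 3*cos(c)


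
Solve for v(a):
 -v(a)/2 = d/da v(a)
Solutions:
 v(a) = C1*exp(-a/2)


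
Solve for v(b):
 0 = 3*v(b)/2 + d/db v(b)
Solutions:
 v(b) = C1*exp(-3*b/2)


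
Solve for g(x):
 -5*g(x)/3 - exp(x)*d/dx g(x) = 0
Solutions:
 g(x) = C1*exp(5*exp(-x)/3)


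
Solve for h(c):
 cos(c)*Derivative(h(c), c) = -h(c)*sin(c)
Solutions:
 h(c) = C1*cos(c)


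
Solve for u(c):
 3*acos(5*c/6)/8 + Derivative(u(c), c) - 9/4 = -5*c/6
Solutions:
 u(c) = C1 - 5*c^2/12 - 3*c*acos(5*c/6)/8 + 9*c/4 + 3*sqrt(36 - 25*c^2)/40


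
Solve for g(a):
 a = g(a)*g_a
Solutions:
 g(a) = -sqrt(C1 + a^2)
 g(a) = sqrt(C1 + a^2)


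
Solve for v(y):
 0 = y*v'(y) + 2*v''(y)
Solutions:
 v(y) = C1 + C2*erf(y/2)


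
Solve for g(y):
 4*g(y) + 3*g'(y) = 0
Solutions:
 g(y) = C1*exp(-4*y/3)


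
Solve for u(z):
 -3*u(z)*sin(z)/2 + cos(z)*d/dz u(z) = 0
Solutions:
 u(z) = C1/cos(z)^(3/2)


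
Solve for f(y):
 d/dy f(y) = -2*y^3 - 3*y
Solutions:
 f(y) = C1 - y^4/2 - 3*y^2/2


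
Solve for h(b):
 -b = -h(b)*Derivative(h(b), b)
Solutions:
 h(b) = -sqrt(C1 + b^2)
 h(b) = sqrt(C1 + b^2)


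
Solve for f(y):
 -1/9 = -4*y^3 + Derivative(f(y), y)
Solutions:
 f(y) = C1 + y^4 - y/9


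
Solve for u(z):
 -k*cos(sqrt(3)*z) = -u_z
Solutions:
 u(z) = C1 + sqrt(3)*k*sin(sqrt(3)*z)/3


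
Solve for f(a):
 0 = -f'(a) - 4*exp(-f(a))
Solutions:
 f(a) = log(C1 - 4*a)


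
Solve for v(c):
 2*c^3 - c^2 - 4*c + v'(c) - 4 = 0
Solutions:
 v(c) = C1 - c^4/2 + c^3/3 + 2*c^2 + 4*c


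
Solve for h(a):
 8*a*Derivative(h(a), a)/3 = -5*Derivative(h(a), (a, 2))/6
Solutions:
 h(a) = C1 + C2*erf(2*sqrt(10)*a/5)


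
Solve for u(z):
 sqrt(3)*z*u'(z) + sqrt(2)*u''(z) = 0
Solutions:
 u(z) = C1 + C2*erf(6^(1/4)*z/2)


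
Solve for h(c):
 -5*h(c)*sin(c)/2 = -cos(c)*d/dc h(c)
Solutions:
 h(c) = C1/cos(c)^(5/2)


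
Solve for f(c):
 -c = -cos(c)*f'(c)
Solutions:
 f(c) = C1 + Integral(c/cos(c), c)


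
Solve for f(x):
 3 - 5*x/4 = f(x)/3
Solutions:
 f(x) = 9 - 15*x/4


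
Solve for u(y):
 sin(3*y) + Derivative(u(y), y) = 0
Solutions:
 u(y) = C1 + cos(3*y)/3


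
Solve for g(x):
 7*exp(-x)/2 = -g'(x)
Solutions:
 g(x) = C1 + 7*exp(-x)/2


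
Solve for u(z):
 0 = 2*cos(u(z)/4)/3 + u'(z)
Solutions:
 2*z/3 - 2*log(sin(u(z)/4) - 1) + 2*log(sin(u(z)/4) + 1) = C1


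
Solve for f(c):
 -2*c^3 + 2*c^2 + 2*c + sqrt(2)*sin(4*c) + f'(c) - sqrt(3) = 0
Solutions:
 f(c) = C1 + c^4/2 - 2*c^3/3 - c^2 + sqrt(3)*c + sqrt(2)*cos(4*c)/4


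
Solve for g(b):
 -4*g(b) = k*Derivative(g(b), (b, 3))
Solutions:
 g(b) = C1*exp(2^(2/3)*b*(-1/k)^(1/3)) + C2*exp(2^(2/3)*b*(-1/k)^(1/3)*(-1 + sqrt(3)*I)/2) + C3*exp(-2^(2/3)*b*(-1/k)^(1/3)*(1 + sqrt(3)*I)/2)


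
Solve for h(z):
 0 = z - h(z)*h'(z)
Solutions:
 h(z) = -sqrt(C1 + z^2)
 h(z) = sqrt(C1 + z^2)


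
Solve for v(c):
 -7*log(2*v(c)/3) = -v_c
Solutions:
 -Integral(1/(log(_y) - log(3) + log(2)), (_y, v(c)))/7 = C1 - c


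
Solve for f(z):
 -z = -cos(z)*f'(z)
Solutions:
 f(z) = C1 + Integral(z/cos(z), z)


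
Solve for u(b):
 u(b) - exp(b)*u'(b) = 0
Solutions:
 u(b) = C1*exp(-exp(-b))


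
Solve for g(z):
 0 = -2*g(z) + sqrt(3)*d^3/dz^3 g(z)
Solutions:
 g(z) = C3*exp(2^(1/3)*3^(5/6)*z/3) + (C1*sin(6^(1/3)*z/2) + C2*cos(6^(1/3)*z/2))*exp(-2^(1/3)*3^(5/6)*z/6)


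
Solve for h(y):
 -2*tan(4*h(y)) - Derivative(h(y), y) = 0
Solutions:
 h(y) = -asin(C1*exp(-8*y))/4 + pi/4
 h(y) = asin(C1*exp(-8*y))/4


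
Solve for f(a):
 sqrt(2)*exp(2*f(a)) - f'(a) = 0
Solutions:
 f(a) = log(-sqrt(-1/(C1 + sqrt(2)*a))) - log(2)/2
 f(a) = log(-1/(C1 + sqrt(2)*a))/2 - log(2)/2


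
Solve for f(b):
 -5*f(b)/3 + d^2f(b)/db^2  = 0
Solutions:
 f(b) = C1*exp(-sqrt(15)*b/3) + C2*exp(sqrt(15)*b/3)


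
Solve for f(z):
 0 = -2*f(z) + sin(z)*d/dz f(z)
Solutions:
 f(z) = C1*(cos(z) - 1)/(cos(z) + 1)


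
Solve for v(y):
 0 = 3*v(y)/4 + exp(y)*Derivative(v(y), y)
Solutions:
 v(y) = C1*exp(3*exp(-y)/4)


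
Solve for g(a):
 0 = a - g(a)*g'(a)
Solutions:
 g(a) = -sqrt(C1 + a^2)
 g(a) = sqrt(C1 + a^2)


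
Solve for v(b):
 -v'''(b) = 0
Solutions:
 v(b) = C1 + C2*b + C3*b^2


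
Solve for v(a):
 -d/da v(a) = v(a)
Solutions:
 v(a) = C1*exp(-a)


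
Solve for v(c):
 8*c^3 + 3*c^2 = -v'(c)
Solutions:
 v(c) = C1 - 2*c^4 - c^3


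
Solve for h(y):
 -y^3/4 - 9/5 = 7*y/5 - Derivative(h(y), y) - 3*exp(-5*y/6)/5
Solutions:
 h(y) = C1 + y^4/16 + 7*y^2/10 + 9*y/5 + 18*exp(-5*y/6)/25


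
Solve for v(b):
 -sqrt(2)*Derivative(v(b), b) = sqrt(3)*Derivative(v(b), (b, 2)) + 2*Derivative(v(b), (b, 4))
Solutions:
 v(b) = C1 + C2*exp(sqrt(2)*b*(-3^(5/6)/(3 + sqrt(sqrt(3) + 9))^(1/3) + 3^(2/3)*(3 + sqrt(sqrt(3) + 9))^(1/3))/12)*sin(sqrt(2)*b*(3^(1/3)/(3 + sqrt(sqrt(3) + 9))^(1/3) + 3^(1/6)*(3 + sqrt(sqrt(3) + 9))^(1/3))/4) + C3*exp(sqrt(2)*b*(-3^(5/6)/(3 + sqrt(sqrt(3) + 9))^(1/3) + 3^(2/3)*(3 + sqrt(sqrt(3) + 9))^(1/3))/12)*cos(sqrt(2)*b*(3^(1/3)/(3 + sqrt(sqrt(3) + 9))^(1/3) + 3^(1/6)*(3 + sqrt(sqrt(3) + 9))^(1/3))/4) + C4*exp(-sqrt(2)*b*(-3^(5/6)/(3 + sqrt(sqrt(3) + 9))^(1/3) + 3^(2/3)*(3 + sqrt(sqrt(3) + 9))^(1/3))/6)


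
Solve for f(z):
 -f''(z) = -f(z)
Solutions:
 f(z) = C1*exp(-z) + C2*exp(z)


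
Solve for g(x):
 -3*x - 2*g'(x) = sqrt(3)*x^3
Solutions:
 g(x) = C1 - sqrt(3)*x^4/8 - 3*x^2/4


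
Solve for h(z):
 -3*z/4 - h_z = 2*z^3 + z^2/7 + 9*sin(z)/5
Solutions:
 h(z) = C1 - z^4/2 - z^3/21 - 3*z^2/8 + 9*cos(z)/5


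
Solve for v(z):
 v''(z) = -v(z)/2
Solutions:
 v(z) = C1*sin(sqrt(2)*z/2) + C2*cos(sqrt(2)*z/2)


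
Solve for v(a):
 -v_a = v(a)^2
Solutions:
 v(a) = 1/(C1 + a)


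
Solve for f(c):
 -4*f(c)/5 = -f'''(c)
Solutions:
 f(c) = C3*exp(10^(2/3)*c/5) + (C1*sin(10^(2/3)*sqrt(3)*c/10) + C2*cos(10^(2/3)*sqrt(3)*c/10))*exp(-10^(2/3)*c/10)


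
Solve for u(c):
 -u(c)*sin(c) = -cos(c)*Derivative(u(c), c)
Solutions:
 u(c) = C1/cos(c)


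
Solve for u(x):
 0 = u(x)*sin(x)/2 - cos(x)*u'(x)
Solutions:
 u(x) = C1/sqrt(cos(x))


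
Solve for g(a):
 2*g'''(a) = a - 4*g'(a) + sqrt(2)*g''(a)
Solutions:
 g(a) = C1 + a^2/8 + sqrt(2)*a/16 + (C2*sin(sqrt(30)*a/4) + C3*cos(sqrt(30)*a/4))*exp(sqrt(2)*a/4)


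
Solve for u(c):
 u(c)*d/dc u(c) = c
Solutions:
 u(c) = -sqrt(C1 + c^2)
 u(c) = sqrt(C1 + c^2)


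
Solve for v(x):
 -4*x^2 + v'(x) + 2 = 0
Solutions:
 v(x) = C1 + 4*x^3/3 - 2*x


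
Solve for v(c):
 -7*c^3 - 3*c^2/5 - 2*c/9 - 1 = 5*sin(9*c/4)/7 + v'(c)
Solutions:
 v(c) = C1 - 7*c^4/4 - c^3/5 - c^2/9 - c + 20*cos(9*c/4)/63


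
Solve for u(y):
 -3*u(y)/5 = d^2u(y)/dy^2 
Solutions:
 u(y) = C1*sin(sqrt(15)*y/5) + C2*cos(sqrt(15)*y/5)


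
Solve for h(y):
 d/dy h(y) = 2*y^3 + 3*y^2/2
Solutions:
 h(y) = C1 + y^4/2 + y^3/2


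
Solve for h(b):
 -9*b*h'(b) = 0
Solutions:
 h(b) = C1


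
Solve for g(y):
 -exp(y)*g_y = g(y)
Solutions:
 g(y) = C1*exp(exp(-y))


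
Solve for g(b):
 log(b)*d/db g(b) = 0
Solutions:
 g(b) = C1


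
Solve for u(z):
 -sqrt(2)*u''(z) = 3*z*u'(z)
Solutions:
 u(z) = C1 + C2*erf(2^(1/4)*sqrt(3)*z/2)


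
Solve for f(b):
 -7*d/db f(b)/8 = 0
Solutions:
 f(b) = C1


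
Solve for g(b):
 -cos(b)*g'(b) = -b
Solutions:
 g(b) = C1 + Integral(b/cos(b), b)


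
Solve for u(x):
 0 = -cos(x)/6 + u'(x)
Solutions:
 u(x) = C1 + sin(x)/6


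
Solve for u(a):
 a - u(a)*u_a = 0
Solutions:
 u(a) = -sqrt(C1 + a^2)
 u(a) = sqrt(C1 + a^2)


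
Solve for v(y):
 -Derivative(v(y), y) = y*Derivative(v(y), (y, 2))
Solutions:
 v(y) = C1 + C2*log(y)


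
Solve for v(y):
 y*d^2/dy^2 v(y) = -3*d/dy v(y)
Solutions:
 v(y) = C1 + C2/y^2


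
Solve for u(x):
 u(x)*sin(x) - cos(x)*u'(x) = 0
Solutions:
 u(x) = C1/cos(x)


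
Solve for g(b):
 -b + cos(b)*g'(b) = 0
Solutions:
 g(b) = C1 + Integral(b/cos(b), b)


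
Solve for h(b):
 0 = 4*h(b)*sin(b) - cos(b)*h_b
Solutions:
 h(b) = C1/cos(b)^4


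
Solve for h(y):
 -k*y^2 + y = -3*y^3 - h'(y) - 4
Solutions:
 h(y) = C1 + k*y^3/3 - 3*y^4/4 - y^2/2 - 4*y


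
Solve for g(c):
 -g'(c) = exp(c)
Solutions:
 g(c) = C1 - exp(c)


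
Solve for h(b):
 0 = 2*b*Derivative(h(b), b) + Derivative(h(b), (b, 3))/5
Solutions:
 h(b) = C1 + Integral(C2*airyai(-10^(1/3)*b) + C3*airybi(-10^(1/3)*b), b)


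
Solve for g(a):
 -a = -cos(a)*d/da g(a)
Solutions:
 g(a) = C1 + Integral(a/cos(a), a)


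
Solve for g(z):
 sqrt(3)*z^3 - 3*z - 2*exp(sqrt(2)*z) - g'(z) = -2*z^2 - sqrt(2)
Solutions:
 g(z) = C1 + sqrt(3)*z^4/4 + 2*z^3/3 - 3*z^2/2 + sqrt(2)*z - sqrt(2)*exp(sqrt(2)*z)


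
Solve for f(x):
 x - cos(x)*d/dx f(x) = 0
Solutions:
 f(x) = C1 + Integral(x/cos(x), x)


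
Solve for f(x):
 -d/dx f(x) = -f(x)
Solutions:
 f(x) = C1*exp(x)


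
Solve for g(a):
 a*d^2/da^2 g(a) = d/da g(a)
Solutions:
 g(a) = C1 + C2*a^2


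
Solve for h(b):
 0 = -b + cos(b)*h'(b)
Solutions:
 h(b) = C1 + Integral(b/cos(b), b)


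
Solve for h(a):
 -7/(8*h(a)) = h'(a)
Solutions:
 h(a) = -sqrt(C1 - 7*a)/2
 h(a) = sqrt(C1 - 7*a)/2


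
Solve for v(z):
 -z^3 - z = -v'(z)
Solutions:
 v(z) = C1 + z^4/4 + z^2/2


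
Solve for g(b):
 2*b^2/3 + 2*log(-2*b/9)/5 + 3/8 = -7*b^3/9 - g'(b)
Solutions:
 g(b) = C1 - 7*b^4/36 - 2*b^3/9 - 2*b*log(-b)/5 + b*(-16*log(2) + 1 + 32*log(3))/40


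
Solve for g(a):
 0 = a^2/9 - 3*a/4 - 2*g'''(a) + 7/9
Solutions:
 g(a) = C1 + C2*a + C3*a^2 + a^5/1080 - a^4/64 + 7*a^3/108


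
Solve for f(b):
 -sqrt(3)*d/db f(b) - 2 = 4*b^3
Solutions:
 f(b) = C1 - sqrt(3)*b^4/3 - 2*sqrt(3)*b/3


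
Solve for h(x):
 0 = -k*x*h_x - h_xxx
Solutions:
 h(x) = C1 + Integral(C2*airyai(x*(-k)^(1/3)) + C3*airybi(x*(-k)^(1/3)), x)


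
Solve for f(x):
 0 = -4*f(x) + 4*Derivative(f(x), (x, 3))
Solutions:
 f(x) = C3*exp(x) + (C1*sin(sqrt(3)*x/2) + C2*cos(sqrt(3)*x/2))*exp(-x/2)


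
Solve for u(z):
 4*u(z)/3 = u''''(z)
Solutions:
 u(z) = C1*exp(-sqrt(2)*3^(3/4)*z/3) + C2*exp(sqrt(2)*3^(3/4)*z/3) + C3*sin(sqrt(2)*3^(3/4)*z/3) + C4*cos(sqrt(2)*3^(3/4)*z/3)


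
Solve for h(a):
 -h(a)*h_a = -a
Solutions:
 h(a) = -sqrt(C1 + a^2)
 h(a) = sqrt(C1 + a^2)


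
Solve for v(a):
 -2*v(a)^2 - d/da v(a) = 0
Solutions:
 v(a) = 1/(C1 + 2*a)


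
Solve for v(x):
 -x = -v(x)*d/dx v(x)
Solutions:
 v(x) = -sqrt(C1 + x^2)
 v(x) = sqrt(C1 + x^2)


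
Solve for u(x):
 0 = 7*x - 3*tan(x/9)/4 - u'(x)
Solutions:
 u(x) = C1 + 7*x^2/2 + 27*log(cos(x/9))/4


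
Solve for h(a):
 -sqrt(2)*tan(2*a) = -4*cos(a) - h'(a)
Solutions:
 h(a) = C1 - sqrt(2)*log(cos(2*a))/2 - 4*sin(a)


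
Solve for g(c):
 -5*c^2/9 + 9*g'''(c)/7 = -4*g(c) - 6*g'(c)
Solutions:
 g(c) = C1*exp(-14^(1/3)*c*(-(3 + sqrt(23))^(1/3) + 14^(1/3)/(3 + sqrt(23))^(1/3))/6)*sin(14^(1/3)*sqrt(3)*c*(14^(1/3)/(3 + sqrt(23))^(1/3) + (3 + sqrt(23))^(1/3))/6) + C2*exp(-14^(1/3)*c*(-(3 + sqrt(23))^(1/3) + 14^(1/3)/(3 + sqrt(23))^(1/3))/6)*cos(14^(1/3)*sqrt(3)*c*(14^(1/3)/(3 + sqrt(23))^(1/3) + (3 + sqrt(23))^(1/3))/6) + C3*exp(14^(1/3)*c*(-(3 + sqrt(23))^(1/3) + 14^(1/3)/(3 + sqrt(23))^(1/3))/3) + 5*c^2/36 - 5*c/12 + 5/8


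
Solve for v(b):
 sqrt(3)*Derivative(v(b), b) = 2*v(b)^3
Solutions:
 v(b) = -sqrt(6)*sqrt(-1/(C1 + 2*sqrt(3)*b))/2
 v(b) = sqrt(6)*sqrt(-1/(C1 + 2*sqrt(3)*b))/2


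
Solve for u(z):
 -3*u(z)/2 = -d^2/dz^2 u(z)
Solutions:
 u(z) = C1*exp(-sqrt(6)*z/2) + C2*exp(sqrt(6)*z/2)


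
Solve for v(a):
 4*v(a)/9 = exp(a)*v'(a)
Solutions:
 v(a) = C1*exp(-4*exp(-a)/9)


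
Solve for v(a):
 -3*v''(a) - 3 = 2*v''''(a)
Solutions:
 v(a) = C1 + C2*a + C3*sin(sqrt(6)*a/2) + C4*cos(sqrt(6)*a/2) - a^2/2


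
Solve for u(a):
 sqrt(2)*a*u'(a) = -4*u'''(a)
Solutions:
 u(a) = C1 + Integral(C2*airyai(-sqrt(2)*a/2) + C3*airybi(-sqrt(2)*a/2), a)


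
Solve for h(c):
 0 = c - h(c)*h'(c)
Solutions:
 h(c) = -sqrt(C1 + c^2)
 h(c) = sqrt(C1 + c^2)


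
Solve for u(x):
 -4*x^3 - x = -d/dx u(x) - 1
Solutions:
 u(x) = C1 + x^4 + x^2/2 - x


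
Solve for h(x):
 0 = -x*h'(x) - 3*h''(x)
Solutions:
 h(x) = C1 + C2*erf(sqrt(6)*x/6)


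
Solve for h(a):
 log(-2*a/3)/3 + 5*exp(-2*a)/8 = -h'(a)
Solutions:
 h(a) = C1 - a*log(-a)/3 + a*(-log(2) + 1 + log(3))/3 + 5*exp(-2*a)/16


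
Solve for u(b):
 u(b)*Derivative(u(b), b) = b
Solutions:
 u(b) = -sqrt(C1 + b^2)
 u(b) = sqrt(C1 + b^2)


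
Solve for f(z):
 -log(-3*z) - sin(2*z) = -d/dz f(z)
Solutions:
 f(z) = C1 + z*log(-z) - z + z*log(3) - cos(2*z)/2


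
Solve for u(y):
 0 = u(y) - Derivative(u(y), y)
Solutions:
 u(y) = C1*exp(y)


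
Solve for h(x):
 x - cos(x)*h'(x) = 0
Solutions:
 h(x) = C1 + Integral(x/cos(x), x)


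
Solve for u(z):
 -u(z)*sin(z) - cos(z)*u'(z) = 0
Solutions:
 u(z) = C1*cos(z)


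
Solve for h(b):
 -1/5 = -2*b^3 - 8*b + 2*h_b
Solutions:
 h(b) = C1 + b^4/4 + 2*b^2 - b/10


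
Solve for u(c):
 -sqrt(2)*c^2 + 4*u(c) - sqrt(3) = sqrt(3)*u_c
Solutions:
 u(c) = C1*exp(4*sqrt(3)*c/3) + sqrt(2)*c^2/4 + sqrt(6)*c/8 + 3*sqrt(2)/32 + sqrt(3)/4


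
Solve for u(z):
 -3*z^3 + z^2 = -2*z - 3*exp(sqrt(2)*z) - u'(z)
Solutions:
 u(z) = C1 + 3*z^4/4 - z^3/3 - z^2 - 3*sqrt(2)*exp(sqrt(2)*z)/2


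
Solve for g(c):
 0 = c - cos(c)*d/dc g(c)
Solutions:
 g(c) = C1 + Integral(c/cos(c), c)


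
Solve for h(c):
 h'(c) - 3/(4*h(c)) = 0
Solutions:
 h(c) = -sqrt(C1 + 6*c)/2
 h(c) = sqrt(C1 + 6*c)/2


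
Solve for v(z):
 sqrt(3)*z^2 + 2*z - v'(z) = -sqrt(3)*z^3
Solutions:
 v(z) = C1 + sqrt(3)*z^4/4 + sqrt(3)*z^3/3 + z^2


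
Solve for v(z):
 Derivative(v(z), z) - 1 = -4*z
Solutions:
 v(z) = C1 - 2*z^2 + z


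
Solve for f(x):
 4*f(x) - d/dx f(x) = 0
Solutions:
 f(x) = C1*exp(4*x)


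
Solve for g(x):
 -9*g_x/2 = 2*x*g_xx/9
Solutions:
 g(x) = C1 + C2/x^(77/4)


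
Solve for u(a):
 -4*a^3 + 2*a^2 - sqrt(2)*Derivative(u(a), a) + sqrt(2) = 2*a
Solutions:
 u(a) = C1 - sqrt(2)*a^4/2 + sqrt(2)*a^3/3 - sqrt(2)*a^2/2 + a


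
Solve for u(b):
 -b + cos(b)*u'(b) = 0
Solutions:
 u(b) = C1 + Integral(b/cos(b), b)


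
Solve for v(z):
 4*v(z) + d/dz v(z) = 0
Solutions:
 v(z) = C1*exp(-4*z)


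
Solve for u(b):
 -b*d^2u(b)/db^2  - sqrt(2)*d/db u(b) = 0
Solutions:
 u(b) = C1 + C2*b^(1 - sqrt(2))


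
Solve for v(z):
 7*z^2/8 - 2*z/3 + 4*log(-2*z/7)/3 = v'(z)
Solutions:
 v(z) = C1 + 7*z^3/24 - z^2/3 + 4*z*log(-z)/3 + 4*z*(-log(7) - 1 + log(2))/3


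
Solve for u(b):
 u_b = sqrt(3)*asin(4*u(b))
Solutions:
 Integral(1/asin(4*_y), (_y, u(b))) = C1 + sqrt(3)*b


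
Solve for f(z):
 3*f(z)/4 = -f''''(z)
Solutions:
 f(z) = (C1*sin(3^(1/4)*z/2) + C2*cos(3^(1/4)*z/2))*exp(-3^(1/4)*z/2) + (C3*sin(3^(1/4)*z/2) + C4*cos(3^(1/4)*z/2))*exp(3^(1/4)*z/2)


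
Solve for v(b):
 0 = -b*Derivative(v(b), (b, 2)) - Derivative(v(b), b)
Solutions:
 v(b) = C1 + C2*log(b)


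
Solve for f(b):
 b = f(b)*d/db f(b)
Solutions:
 f(b) = -sqrt(C1 + b^2)
 f(b) = sqrt(C1 + b^2)


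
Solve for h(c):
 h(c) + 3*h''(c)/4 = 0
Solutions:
 h(c) = C1*sin(2*sqrt(3)*c/3) + C2*cos(2*sqrt(3)*c/3)


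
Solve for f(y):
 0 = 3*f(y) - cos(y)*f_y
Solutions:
 f(y) = C1*(sin(y) + 1)^(3/2)/(sin(y) - 1)^(3/2)


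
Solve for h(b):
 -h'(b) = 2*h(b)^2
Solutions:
 h(b) = 1/(C1 + 2*b)


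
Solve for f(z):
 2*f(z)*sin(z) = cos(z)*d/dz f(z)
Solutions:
 f(z) = C1/cos(z)^2


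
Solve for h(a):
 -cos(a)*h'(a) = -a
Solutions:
 h(a) = C1 + Integral(a/cos(a), a)


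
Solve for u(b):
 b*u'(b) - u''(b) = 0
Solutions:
 u(b) = C1 + C2*erfi(sqrt(2)*b/2)


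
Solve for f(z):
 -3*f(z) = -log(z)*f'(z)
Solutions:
 f(z) = C1*exp(3*li(z))


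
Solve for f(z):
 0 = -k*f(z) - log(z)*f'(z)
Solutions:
 f(z) = C1*exp(-k*li(z))


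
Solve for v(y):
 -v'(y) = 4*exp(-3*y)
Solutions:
 v(y) = C1 + 4*exp(-3*y)/3


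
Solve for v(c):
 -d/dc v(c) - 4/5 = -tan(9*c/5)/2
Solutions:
 v(c) = C1 - 4*c/5 - 5*log(cos(9*c/5))/18


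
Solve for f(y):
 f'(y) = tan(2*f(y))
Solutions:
 f(y) = -asin(C1*exp(2*y))/2 + pi/2
 f(y) = asin(C1*exp(2*y))/2


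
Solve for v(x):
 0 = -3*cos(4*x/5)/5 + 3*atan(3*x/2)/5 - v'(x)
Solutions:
 v(x) = C1 + 3*x*atan(3*x/2)/5 - log(9*x^2 + 4)/5 - 3*sin(4*x/5)/4


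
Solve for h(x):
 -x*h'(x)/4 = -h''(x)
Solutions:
 h(x) = C1 + C2*erfi(sqrt(2)*x/4)


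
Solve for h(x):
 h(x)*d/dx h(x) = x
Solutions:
 h(x) = -sqrt(C1 + x^2)
 h(x) = sqrt(C1 + x^2)


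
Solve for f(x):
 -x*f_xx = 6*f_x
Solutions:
 f(x) = C1 + C2/x^5


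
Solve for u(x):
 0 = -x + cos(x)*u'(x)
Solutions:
 u(x) = C1 + Integral(x/cos(x), x)


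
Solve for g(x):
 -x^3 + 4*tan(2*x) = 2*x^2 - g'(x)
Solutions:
 g(x) = C1 + x^4/4 + 2*x^3/3 + 2*log(cos(2*x))


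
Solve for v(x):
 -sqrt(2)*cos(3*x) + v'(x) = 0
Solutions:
 v(x) = C1 + sqrt(2)*sin(3*x)/3


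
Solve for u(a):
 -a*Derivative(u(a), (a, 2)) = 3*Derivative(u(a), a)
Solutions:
 u(a) = C1 + C2/a^2


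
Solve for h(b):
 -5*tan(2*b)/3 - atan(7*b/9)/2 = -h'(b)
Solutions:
 h(b) = C1 + b*atan(7*b/9)/2 - 9*log(49*b^2 + 81)/28 - 5*log(cos(2*b))/6


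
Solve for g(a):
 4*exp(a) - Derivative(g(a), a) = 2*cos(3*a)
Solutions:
 g(a) = C1 + 4*exp(a) - 2*sin(3*a)/3


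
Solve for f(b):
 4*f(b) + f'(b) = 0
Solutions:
 f(b) = C1*exp(-4*b)


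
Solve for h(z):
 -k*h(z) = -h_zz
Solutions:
 h(z) = C1*exp(-sqrt(k)*z) + C2*exp(sqrt(k)*z)


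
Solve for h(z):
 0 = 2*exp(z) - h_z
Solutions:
 h(z) = C1 + 2*exp(z)


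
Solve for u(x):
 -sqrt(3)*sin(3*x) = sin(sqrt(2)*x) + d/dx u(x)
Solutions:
 u(x) = C1 + sqrt(3)*cos(3*x)/3 + sqrt(2)*cos(sqrt(2)*x)/2


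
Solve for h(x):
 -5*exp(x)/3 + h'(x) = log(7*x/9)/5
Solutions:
 h(x) = C1 + x*log(x)/5 + x*(-2*log(3) - 1 + log(7))/5 + 5*exp(x)/3


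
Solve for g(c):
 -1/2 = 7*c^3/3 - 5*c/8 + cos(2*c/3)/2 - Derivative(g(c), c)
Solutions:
 g(c) = C1 + 7*c^4/12 - 5*c^2/16 + c/2 + 3*sin(2*c/3)/4


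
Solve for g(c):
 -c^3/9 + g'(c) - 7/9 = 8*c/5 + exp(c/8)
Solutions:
 g(c) = C1 + c^4/36 + 4*c^2/5 + 7*c/9 + 8*exp(c/8)


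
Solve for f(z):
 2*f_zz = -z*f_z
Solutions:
 f(z) = C1 + C2*erf(z/2)


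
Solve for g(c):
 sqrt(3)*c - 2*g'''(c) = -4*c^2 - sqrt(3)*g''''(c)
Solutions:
 g(c) = C1 + C2*c + C3*c^2 + C4*exp(2*sqrt(3)*c/3) + c^5/30 + 5*sqrt(3)*c^4/48 + 5*c^3/8


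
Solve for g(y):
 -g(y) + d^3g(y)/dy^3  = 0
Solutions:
 g(y) = C3*exp(y) + (C1*sin(sqrt(3)*y/2) + C2*cos(sqrt(3)*y/2))*exp(-y/2)


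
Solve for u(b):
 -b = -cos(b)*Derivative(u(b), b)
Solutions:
 u(b) = C1 + Integral(b/cos(b), b)


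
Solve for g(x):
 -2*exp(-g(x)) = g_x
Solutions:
 g(x) = log(C1 - 2*x)


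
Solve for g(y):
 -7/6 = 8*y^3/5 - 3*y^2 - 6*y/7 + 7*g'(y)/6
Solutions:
 g(y) = C1 - 12*y^4/35 + 6*y^3/7 + 18*y^2/49 - y


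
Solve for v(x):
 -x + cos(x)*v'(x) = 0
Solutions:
 v(x) = C1 + Integral(x/cos(x), x)


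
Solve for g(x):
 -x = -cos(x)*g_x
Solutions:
 g(x) = C1 + Integral(x/cos(x), x)


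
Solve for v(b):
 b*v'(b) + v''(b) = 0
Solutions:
 v(b) = C1 + C2*erf(sqrt(2)*b/2)


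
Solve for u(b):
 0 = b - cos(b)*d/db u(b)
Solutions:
 u(b) = C1 + Integral(b/cos(b), b)


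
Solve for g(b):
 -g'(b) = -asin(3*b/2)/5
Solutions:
 g(b) = C1 + b*asin(3*b/2)/5 + sqrt(4 - 9*b^2)/15


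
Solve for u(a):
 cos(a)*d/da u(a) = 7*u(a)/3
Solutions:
 u(a) = C1*(sin(a) + 1)^(7/6)/(sin(a) - 1)^(7/6)


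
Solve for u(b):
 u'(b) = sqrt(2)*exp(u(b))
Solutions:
 u(b) = log(-1/(C1 + sqrt(2)*b))


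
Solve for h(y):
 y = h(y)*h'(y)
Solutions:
 h(y) = -sqrt(C1 + y^2)
 h(y) = sqrt(C1 + y^2)


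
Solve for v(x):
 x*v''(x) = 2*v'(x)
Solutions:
 v(x) = C1 + C2*x^3


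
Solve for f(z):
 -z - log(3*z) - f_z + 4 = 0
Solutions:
 f(z) = C1 - z^2/2 - z*log(z) - z*log(3) + 5*z


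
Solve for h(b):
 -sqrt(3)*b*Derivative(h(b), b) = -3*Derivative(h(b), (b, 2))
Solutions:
 h(b) = C1 + C2*erfi(sqrt(2)*3^(3/4)*b/6)


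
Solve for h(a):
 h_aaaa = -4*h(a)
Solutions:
 h(a) = (C1*sin(a) + C2*cos(a))*exp(-a) + (C3*sin(a) + C4*cos(a))*exp(a)


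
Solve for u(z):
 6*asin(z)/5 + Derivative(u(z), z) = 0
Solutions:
 u(z) = C1 - 6*z*asin(z)/5 - 6*sqrt(1 - z^2)/5


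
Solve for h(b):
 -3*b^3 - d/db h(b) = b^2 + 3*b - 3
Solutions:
 h(b) = C1 - 3*b^4/4 - b^3/3 - 3*b^2/2 + 3*b


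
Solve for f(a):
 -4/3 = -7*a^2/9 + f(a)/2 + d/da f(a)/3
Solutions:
 f(a) = C1*exp(-3*a/2) + 14*a^2/9 - 56*a/27 - 104/81


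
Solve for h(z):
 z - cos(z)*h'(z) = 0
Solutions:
 h(z) = C1 + Integral(z/cos(z), z)


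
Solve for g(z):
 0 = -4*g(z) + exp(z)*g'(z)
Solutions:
 g(z) = C1*exp(-4*exp(-z))


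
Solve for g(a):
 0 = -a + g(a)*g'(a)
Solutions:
 g(a) = -sqrt(C1 + a^2)
 g(a) = sqrt(C1 + a^2)


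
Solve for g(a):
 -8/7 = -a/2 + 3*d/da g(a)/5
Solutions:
 g(a) = C1 + 5*a^2/12 - 40*a/21


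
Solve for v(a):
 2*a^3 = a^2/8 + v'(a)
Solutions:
 v(a) = C1 + a^4/2 - a^3/24


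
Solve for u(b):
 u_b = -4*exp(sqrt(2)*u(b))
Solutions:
 u(b) = sqrt(2)*(2*log(1/(C1 + 4*b)) - log(2))/4


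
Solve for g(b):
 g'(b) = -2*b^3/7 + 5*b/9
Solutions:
 g(b) = C1 - b^4/14 + 5*b^2/18


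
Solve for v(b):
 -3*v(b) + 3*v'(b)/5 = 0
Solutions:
 v(b) = C1*exp(5*b)


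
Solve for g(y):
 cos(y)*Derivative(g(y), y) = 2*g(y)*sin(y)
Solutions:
 g(y) = C1/cos(y)^2


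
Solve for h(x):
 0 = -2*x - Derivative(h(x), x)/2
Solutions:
 h(x) = C1 - 2*x^2


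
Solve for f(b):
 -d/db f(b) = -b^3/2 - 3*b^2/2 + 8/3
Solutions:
 f(b) = C1 + b^4/8 + b^3/2 - 8*b/3


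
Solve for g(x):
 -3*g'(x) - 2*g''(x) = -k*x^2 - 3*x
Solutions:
 g(x) = C1 + C2*exp(-3*x/2) + k*x^3/9 - 2*k*x^2/9 + 8*k*x/27 + x^2/2 - 2*x/3


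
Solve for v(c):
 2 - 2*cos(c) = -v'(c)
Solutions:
 v(c) = C1 - 2*c + 2*sin(c)


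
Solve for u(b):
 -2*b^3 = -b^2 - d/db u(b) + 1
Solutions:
 u(b) = C1 + b^4/2 - b^3/3 + b


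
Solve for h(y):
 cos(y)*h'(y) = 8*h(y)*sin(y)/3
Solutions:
 h(y) = C1/cos(y)^(8/3)


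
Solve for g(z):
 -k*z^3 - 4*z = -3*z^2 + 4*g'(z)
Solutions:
 g(z) = C1 - k*z^4/16 + z^3/4 - z^2/2


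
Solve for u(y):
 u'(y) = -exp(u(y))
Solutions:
 u(y) = log(1/(C1 + y))


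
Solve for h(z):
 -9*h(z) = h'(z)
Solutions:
 h(z) = C1*exp(-9*z)


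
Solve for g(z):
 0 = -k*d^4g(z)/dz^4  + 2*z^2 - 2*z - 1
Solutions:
 g(z) = C1 + C2*z + C3*z^2 + C4*z^3 + z^6/(180*k) - z^5/(60*k) - z^4/(24*k)


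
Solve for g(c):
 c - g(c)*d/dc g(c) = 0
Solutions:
 g(c) = -sqrt(C1 + c^2)
 g(c) = sqrt(C1 + c^2)


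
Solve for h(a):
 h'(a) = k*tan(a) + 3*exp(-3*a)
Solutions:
 h(a) = C1 + k*log(tan(a)^2 + 1)/2 - exp(-3*a)


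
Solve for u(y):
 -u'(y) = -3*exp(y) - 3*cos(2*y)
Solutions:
 u(y) = C1 + 3*exp(y) + 3*sin(2*y)/2


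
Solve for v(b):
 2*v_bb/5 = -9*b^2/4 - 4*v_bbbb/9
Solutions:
 v(b) = C1 + C2*b + C3*sin(3*sqrt(10)*b/10) + C4*cos(3*sqrt(10)*b/10) - 15*b^4/32 + 25*b^2/4


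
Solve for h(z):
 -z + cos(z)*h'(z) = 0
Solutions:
 h(z) = C1 + Integral(z/cos(z), z)


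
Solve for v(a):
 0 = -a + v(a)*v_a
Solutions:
 v(a) = -sqrt(C1 + a^2)
 v(a) = sqrt(C1 + a^2)


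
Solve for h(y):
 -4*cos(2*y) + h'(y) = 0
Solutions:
 h(y) = C1 + 2*sin(2*y)


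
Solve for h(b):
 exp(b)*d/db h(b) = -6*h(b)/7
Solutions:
 h(b) = C1*exp(6*exp(-b)/7)


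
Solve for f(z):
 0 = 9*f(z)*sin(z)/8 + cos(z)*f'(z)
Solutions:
 f(z) = C1*cos(z)^(9/8)


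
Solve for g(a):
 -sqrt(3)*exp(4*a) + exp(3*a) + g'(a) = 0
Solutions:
 g(a) = C1 + sqrt(3)*exp(4*a)/4 - exp(3*a)/3


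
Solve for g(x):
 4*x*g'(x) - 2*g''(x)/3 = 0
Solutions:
 g(x) = C1 + C2*erfi(sqrt(3)*x)


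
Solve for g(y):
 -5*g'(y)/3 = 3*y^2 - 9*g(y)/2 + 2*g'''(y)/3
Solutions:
 g(y) = C1*exp(3^(1/3)*y*(-(243 + sqrt(62049))^(1/3) + 10*3^(1/3)/(243 + sqrt(62049))^(1/3))/12)*sin(3^(1/6)*y*(30/(243 + sqrt(62049))^(1/3) + 3^(2/3)*(243 + sqrt(62049))^(1/3))/12) + C2*exp(3^(1/3)*y*(-(243 + sqrt(62049))^(1/3) + 10*3^(1/3)/(243 + sqrt(62049))^(1/3))/12)*cos(3^(1/6)*y*(30/(243 + sqrt(62049))^(1/3) + 3^(2/3)*(243 + sqrt(62049))^(1/3))/12) + C3*exp(-3^(1/3)*y*(-(243 + sqrt(62049))^(1/3) + 10*3^(1/3)/(243 + sqrt(62049))^(1/3))/6) + 2*y^2/3 + 40*y/81 + 400/2187


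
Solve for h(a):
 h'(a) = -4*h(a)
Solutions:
 h(a) = C1*exp(-4*a)


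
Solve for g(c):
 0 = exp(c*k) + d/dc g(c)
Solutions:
 g(c) = C1 - exp(c*k)/k


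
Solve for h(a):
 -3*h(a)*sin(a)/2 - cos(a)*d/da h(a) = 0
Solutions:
 h(a) = C1*cos(a)^(3/2)


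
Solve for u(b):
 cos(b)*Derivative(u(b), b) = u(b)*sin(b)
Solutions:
 u(b) = C1/cos(b)


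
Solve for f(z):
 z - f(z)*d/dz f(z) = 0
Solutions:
 f(z) = -sqrt(C1 + z^2)
 f(z) = sqrt(C1 + z^2)


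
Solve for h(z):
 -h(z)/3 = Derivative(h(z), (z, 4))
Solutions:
 h(z) = (C1*sin(sqrt(2)*3^(3/4)*z/6) + C2*cos(sqrt(2)*3^(3/4)*z/6))*exp(-sqrt(2)*3^(3/4)*z/6) + (C3*sin(sqrt(2)*3^(3/4)*z/6) + C4*cos(sqrt(2)*3^(3/4)*z/6))*exp(sqrt(2)*3^(3/4)*z/6)


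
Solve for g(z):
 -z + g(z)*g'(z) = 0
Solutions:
 g(z) = -sqrt(C1 + z^2)
 g(z) = sqrt(C1 + z^2)


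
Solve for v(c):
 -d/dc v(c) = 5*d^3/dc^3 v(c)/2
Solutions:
 v(c) = C1 + C2*sin(sqrt(10)*c/5) + C3*cos(sqrt(10)*c/5)


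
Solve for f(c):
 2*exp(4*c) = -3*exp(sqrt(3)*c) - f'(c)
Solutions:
 f(c) = C1 - exp(4*c)/2 - sqrt(3)*exp(sqrt(3)*c)


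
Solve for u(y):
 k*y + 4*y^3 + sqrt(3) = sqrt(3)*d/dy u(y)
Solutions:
 u(y) = C1 + sqrt(3)*k*y^2/6 + sqrt(3)*y^4/3 + y


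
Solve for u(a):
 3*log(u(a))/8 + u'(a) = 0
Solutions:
 li(u(a)) = C1 - 3*a/8


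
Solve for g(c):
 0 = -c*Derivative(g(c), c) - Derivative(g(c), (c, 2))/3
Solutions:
 g(c) = C1 + C2*erf(sqrt(6)*c/2)


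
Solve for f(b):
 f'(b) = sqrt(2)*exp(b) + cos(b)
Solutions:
 f(b) = C1 + sqrt(2)*exp(b) + sin(b)


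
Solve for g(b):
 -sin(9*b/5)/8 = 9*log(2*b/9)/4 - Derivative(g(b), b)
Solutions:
 g(b) = C1 + 9*b*log(b)/4 - 9*b*log(3)/2 - 9*b/4 + 9*b*log(2)/4 - 5*cos(9*b/5)/72


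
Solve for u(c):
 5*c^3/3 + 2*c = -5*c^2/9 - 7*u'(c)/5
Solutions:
 u(c) = C1 - 25*c^4/84 - 25*c^3/189 - 5*c^2/7


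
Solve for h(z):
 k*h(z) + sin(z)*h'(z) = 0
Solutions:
 h(z) = C1*exp(k*(-log(cos(z) - 1) + log(cos(z) + 1))/2)


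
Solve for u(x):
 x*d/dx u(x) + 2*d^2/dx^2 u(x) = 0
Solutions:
 u(x) = C1 + C2*erf(x/2)


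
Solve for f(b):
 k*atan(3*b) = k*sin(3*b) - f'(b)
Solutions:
 f(b) = C1 - k*(b*atan(3*b) - log(9*b^2 + 1)/6 + cos(3*b)/3)


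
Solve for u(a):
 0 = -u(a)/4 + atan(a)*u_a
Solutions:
 u(a) = C1*exp(Integral(1/atan(a), a)/4)


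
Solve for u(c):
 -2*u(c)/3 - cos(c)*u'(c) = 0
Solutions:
 u(c) = C1*(sin(c) - 1)^(1/3)/(sin(c) + 1)^(1/3)


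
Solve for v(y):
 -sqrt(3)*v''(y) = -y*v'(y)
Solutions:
 v(y) = C1 + C2*erfi(sqrt(2)*3^(3/4)*y/6)


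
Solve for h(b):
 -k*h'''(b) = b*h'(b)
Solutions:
 h(b) = C1 + Integral(C2*airyai(b*(-1/k)^(1/3)) + C3*airybi(b*(-1/k)^(1/3)), b)


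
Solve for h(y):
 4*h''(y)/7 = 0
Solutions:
 h(y) = C1 + C2*y


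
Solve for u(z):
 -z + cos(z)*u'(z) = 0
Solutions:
 u(z) = C1 + Integral(z/cos(z), z)


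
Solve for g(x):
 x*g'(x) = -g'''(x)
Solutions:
 g(x) = C1 + Integral(C2*airyai(-x) + C3*airybi(-x), x)
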